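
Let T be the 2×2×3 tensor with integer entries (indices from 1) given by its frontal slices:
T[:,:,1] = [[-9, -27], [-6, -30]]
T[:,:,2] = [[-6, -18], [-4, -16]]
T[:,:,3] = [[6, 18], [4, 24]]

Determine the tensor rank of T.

Lower bound: the mode-3 unfolding of T (rows indexed by k, columns by (i,j) = (1,1), (1,2), (2,1), (2,2)) is [[-9, -27, -6, -30], [-6, -18, -4, -16], [6, 18, 4, 24]].
There the 2×2 minor on rows k ∈ {1, 2}, columns (i,j) ∈ {(1,1), (2,2)} is det [[-9, -30], [-6, -16]] = -36 ≠ 0, so this unfolding has rank ≥ 2; CP rank is at least every unfolding rank, so rank(T) ≥ 2. (Flattening ranks never certify an upper bound on CP rank; for that we must actually write T with 2 rank-1 terms.)
Upper bound — finding two terms. Write S_k = T[:,:,k] for the frontal slices: S₁ = [[-9, -27], [-6, -30]], S₂ = [[-6, -18], [-4, -16]], S₃ = [[6, 18], [4, 24]].
If T = a₁ ⊗ b₁ ⊗ c₁ + a₂ ⊗ b₂ ⊗ c₂ then each S_k = c₁[k]·a₁b₁ᵀ + c₂[k]·a₂b₂ᵀ. S₁ and S₂ are linearly independent, so a₁b₁ᵀ and a₂b₂ᵀ must span the same plane of matrices: they are the rank-1 matrices of the form x·S₁ + y·S₂.
det(x·S₁ + y·S₂) is 108·x² + 108·xy + 24·y² = 12·(3·x + 2·y)(3·x + y), vanishing at (x:y) = (2:-3) and (1:-3).
M₁ = 2·S₁ − 3·S₂ = [[0, 0], [0, -12]] = (-12)·(0, 1)(0, 1)ᵀ and M₂ = S₁ − 3·S₂ = [[9, 27], [6, 18]] = 3·(3, 2)(1, 3)ᵀ, so take a₁ = (0, 1), b₁ = (0, 1), a₂ = (3, 2), b₂ = (1, 3).
Each slice is an integer combination of E₁ = a₁b₁ᵀ and E₂ = a₂b₂ᵀ: S₁ = −12·E₁ − 3·E₂, S₂ = −4·E₁ − 2·E₂, S₃ = 12·E₁ + 2·E₂; reading off coefficients, c₁ = (-12, -4, 12) and c₂ = (-3, -2, 2).
Hence T = (0, 1) ⊗ (0, 1) ⊗ (-12, -4, 12) + (3, 2) ⊗ (1, 3) ⊗ (-3, -2, 2), so rank(T) ≤ 2.
These bounds meet, so rank(T) = 2.

2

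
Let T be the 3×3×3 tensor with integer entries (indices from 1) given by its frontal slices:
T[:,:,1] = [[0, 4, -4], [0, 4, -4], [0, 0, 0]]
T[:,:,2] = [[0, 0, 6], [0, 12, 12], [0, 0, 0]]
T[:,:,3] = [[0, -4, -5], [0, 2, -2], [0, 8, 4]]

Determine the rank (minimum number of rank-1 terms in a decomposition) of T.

3

Lower bound: in the mode-1 unfolding of T (rows indexed by i, columns by (j,k)) the 3×3 minor on rows i ∈ {1, 2, 3}, columns (j,k) ∈ {(2,1), (2,2), (2,3)} is det [[4, 0, -4], [4, 12, 2], [0, 0, 8]] = 384 ≠ 0, so that unfolding has rank ≥ 3 and hence rank(T) ≥ 3 (CP rank is at least every unfolding rank, though it can be larger).
Upper bound: T is a sum of 3 rank-1 terms, T = (1, -2, -2) ⊗ (0, 2, 1) ⊗ (0, -2, -1) + (1, 1, -1) ⊗ (0, 2, 1) ⊗ (0, 4, -2) + (1, 1, 0) ⊗ (0, 1, -1) ⊗ (4, -4, 2) (one valid choice — decompositions are not unique — normalised so each a, b is primitive with positive first nonzero entry; check it by expanding all entries), so rank(T) ≤ 3.
These bounds meet, so rank(T) = 3.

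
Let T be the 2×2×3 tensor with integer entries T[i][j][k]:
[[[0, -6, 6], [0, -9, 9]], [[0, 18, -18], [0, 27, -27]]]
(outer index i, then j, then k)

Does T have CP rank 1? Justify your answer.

Yes

If T = a ⊗ b ⊗ c then every fibre of T is a multiple of the corresponding factor, so read the factors off the fibres through the nonzero entry T[0,0,1] = -6.
The mode-1 fibre T[:,0,1] = [-6, 18] gives a = [1, -3] (primitive direction); the mode-2 fibre T[0,:,1] = [-6, -9] gives b = [2, 3]; then c[k] = T[0,0,k] / (a[0]·b[0]) = [0, -6, 6] / 2 = [0, -3, 3].
Expanding [1, -3] ⊗ [2, 3] ⊗ [0, -3, 3] reproduces all 12 entries of T, so T = [1, -3] ⊗ [2, 3] ⊗ [0, -3, 3] and rank(T) ≤ 1.
Equivalently every frontal slice T[:,:,k] is c[k] times the rank-1 matrix [1, -3] ⊗ [2, 3]. So T has rank 1 (it is nonzero).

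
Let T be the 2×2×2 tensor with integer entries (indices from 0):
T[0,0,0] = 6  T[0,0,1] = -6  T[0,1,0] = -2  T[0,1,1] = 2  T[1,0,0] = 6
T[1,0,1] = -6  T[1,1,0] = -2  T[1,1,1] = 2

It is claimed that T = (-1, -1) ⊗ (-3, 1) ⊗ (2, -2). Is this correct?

Yes

Reconstruct entrywise from the claimed factors. For example, T[0,1,1] = 2 and Σₗ aₗ[0]bₗ[1]cₗ[1] = (-1)·(1)·(-2) = 2; checking all 8 entries, every one matches. The claim holds.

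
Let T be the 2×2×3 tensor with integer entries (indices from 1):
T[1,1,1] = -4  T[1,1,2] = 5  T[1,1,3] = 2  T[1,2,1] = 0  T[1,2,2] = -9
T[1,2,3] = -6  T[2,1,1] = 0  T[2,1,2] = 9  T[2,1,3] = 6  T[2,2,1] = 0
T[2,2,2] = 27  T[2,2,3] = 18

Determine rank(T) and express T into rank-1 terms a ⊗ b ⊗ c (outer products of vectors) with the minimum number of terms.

Lower bound: in the mode-2 unfolding of T (rows indexed by j, columns by (i,k)) the 2×2 minor on rows j ∈ {1, 2}, columns (i,k) ∈ {(1,1), (1,2)} is det [[-4, 5], [0, -9]] = 36 ≠ 0, so that unfolding has rank ≥ 2 and hence rank(T) ≥ 2 (CP rank is at least every unfolding rank, though it can be larger).
Upper bound: with S_k = T[:,:,k], the two rank-1 terms a₁b₁ᵀ, a₂b₂ᵀ are the rank-1 members of the pencil x·S₁ + y·S₂.
det(x·S₁ + y·S₂) is −108·xy + 216·y² = (-108)·(x − 2·y)(y), vanishing at (x:y) = (2:1) and (1:0).
M₁ = 2·S₁ + S₂ = [[-3, -9], [9, 27]] = (-3)·[1, -3][1, 3]ᵀ and M₂ = S₁ = [[-4, 0], [0, 0]] = (-4)·[1, 0][1, 0]ᵀ, so take a₁ = [1, -3], b₁ = [1, 3], a₂ = [1, 0], b₂ = [1, 0].
Each slice is an integer combination of E₁ = a₁b₁ᵀ and E₂ = a₂b₂ᵀ: S₁ = −4·E₂, S₂ = −3·E₁ + 8·E₂, S₃ = −2·E₁ + 4·E₂; reading off coefficients, c₁ = [0, -3, -2] and c₂ = [-4, 8, 4].
Hence T = [1, -3] ⊗ [1, 3] ⊗ [0, -3, -2] + [1, 0] ⊗ [1, 0] ⊗ [-4, 8, 4], so rank(T) ≤ 2.
These bounds meet, so rank(T) = 2.

rank(T) = 2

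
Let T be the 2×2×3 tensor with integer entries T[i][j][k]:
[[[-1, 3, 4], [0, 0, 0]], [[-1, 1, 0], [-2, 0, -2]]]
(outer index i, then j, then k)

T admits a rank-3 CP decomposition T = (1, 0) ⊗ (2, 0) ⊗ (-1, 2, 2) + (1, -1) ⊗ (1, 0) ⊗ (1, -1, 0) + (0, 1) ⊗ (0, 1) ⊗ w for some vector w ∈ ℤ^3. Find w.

Subtract the known terms from T to get the rank-1 residual R = (0, 1) ⊗ (0, 1) ⊗ w, so R[i,j,k] = a[i]·b[j]·w[k]. Pick indices with nonzero a[1]·b[1] = (1)·(1) = 1. Only the fibre through (1,1,·) is needed: R[1,1,:] = T[1,1,:] − Σₗ aₗ[1]bₗ[1]cₗ = [-2, 0, -2] − (0)·(0)·(-1, 2, 2) − (-1)·(0)·(1, -1, 0) = [-2, 0, -2]. Then w[k] = R[1,1,k] / 1 for each k, giving w = [-2, 0, -2] / 1 = (-2, 0, -2).

w = (-2, 0, -2)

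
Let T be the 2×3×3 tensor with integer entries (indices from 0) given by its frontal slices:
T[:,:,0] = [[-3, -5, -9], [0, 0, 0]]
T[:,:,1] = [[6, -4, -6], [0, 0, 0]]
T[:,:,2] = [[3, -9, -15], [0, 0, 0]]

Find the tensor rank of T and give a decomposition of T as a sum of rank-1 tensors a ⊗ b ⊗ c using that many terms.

rank(T) = 2

Lower bound: in the mode-3 unfolding of T (rows indexed by k, columns by (i,j)) the 2×2 minor on rows k ∈ {0, 1}, columns (i,j) ∈ {(0,0), (0,1)} is det [[-3, -5], [6, -4]] = 42 ≠ 0, so that unfolding has rank ≥ 2 and hence rank(T) ≥ 2 (CP rank is at least every unfolding rank, though it can be larger).
Upper bound: T[i,:,:] = a[i]·M for every slice, with a = [1, 0] and M = [[-3, 6, 3], [-5, -4, -9], [-9, -6, -15]] (rows j, columns k).
The rows of M satisfy (row 0) = −12·(row 1) + 7·(row 2), so splitting by rows, M = [-12, 1, 0][-5, -4, -9]ᵀ + [7, 0, 1][-9, -6, -15]ᵀ.
Hence T = [1, 0] ⊗ [-12, 1, 0] ⊗ [-5, -4, -9] + [1, 0] ⊗ [7, 0, 1] ⊗ [-9, -6, -15], so rank(T) ≤ 2.
These bounds meet, so rank(T) = 2.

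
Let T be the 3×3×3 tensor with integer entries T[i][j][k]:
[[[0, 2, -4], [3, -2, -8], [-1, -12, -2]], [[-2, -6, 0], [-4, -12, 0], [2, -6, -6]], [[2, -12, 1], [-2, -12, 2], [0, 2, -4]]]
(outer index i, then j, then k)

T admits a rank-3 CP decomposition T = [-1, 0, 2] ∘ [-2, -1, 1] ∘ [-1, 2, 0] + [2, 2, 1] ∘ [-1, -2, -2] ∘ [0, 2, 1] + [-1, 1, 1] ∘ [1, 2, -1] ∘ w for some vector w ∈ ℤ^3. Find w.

w = [-2, -2, 2]

Subtract the known terms from T to get the rank-1 residual R = [-1, 1, 1] ∘ [1, 2, -1] ∘ w, so R[i,j,k] = a[i]·b[j]·w[k]. Pick indices with nonzero a[0]·b[0] = (-1)·(1) = -1. Only the fibre through (0,0,·) is needed: R[0,0,:] = T[0,0,:] − Σₗ aₗ[0]bₗ[0]cₗ = [0, 2, -4] − (-1)·(-2)·[-1, 2, 0] − (2)·(-1)·[0, 2, 1] = [2, 2, -2]. Then w[k] = R[0,0,k] / -1 for each k, giving w = [2, 2, -2] / -1 = [-2, -2, 2].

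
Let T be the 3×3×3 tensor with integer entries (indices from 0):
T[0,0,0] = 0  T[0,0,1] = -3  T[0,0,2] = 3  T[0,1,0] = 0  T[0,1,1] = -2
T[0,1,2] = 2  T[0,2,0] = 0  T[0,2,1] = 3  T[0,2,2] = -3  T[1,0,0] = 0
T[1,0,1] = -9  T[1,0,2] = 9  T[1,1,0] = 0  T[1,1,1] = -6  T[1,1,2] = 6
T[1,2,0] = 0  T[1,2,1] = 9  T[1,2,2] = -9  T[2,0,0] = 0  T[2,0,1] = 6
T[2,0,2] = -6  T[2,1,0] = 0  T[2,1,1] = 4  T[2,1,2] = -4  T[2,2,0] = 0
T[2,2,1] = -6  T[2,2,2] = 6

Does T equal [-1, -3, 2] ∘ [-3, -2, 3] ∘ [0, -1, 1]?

Reconstruct entrywise from the claimed factors. For example, T[1,1,0] = 0 and Σₗ aₗ[1]bₗ[1]cₗ[0] = (-3)·(-2)·(0) = 0; checking all 27 entries, every one matches. The claim holds.

Yes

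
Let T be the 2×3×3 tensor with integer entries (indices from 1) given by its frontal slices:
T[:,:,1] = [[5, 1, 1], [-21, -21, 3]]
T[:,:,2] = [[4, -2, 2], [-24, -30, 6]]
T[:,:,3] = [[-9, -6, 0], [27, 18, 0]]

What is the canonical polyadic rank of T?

2

Lower bound: the mode-1 unfolding of T (rows indexed by i, columns by (j,k) = (1,1), (1,2), (1,3), (2,1), (2,2), (2,3), (3,1), (3,2), (3,3)) is [[5, 4, -9, 1, -2, -6, 1, 2, 0], [-21, -24, 27, -21, -30, 18, 3, 6, 0]].
There the 2×2 minor on rows i ∈ {1, 2}, columns (j,k) ∈ {(1,1), (1,2)} is det [[5, 4], [-21, -24]] = -36 ≠ 0, so this unfolding has rank ≥ 2; CP rank is at least every unfolding rank, so rank(T) ≥ 2. (Unfolding ranks only ever bound the CP rank from below — rank(T) can be strictly larger than all of them — so the matching upper bound has to come from an explicit 2-term decomposition.)
Upper bound — finding two terms. Write S_k = T[:,:,k] for the frontal slices: S₁ = [[5, 1, 1], [-21, -21, 3]], S₂ = [[4, -2, 2], [-24, -30, 6]], S₃ = [[-9, -6, 0], [27, 18, 0]].
If T = a₁ ⊗ b₁ ⊗ c₁ + a₂ ⊗ b₂ ⊗ c₂ then each S_k = c₁[k]·a₁b₁ᵀ + c₂[k]·a₂b₂ᵀ. S₁ and S₂ are linearly independent, so a₁b₁ᵀ and a₂b₂ᵀ must span the same plane of matrices: they are the rank-1 matrices of the form x·S₁ + y·S₂.
The 2×2 minor of x·S₁ + y·S₂ on rows {1,2}, columns {1,2} is −84·x² − 252·xy − 168·y² = (-84)·(x + 2·y)(x + y), vanishing at (x:y) = (2:-1) and (1:-1).
M₁ = 2·S₁ − S₂ = [[6, 4, 0], [-18, -12, 0]] = 2·[1, -3][3, 2, 0]ᵀ and M₂ = S₁ − S₂ = [[1, 3, -1], [3, 9, -3]] = [1, 3][1, 3, -1]ᵀ, so take a₁ = [1, -3], b₁ = [3, 2, 0], a₂ = [1, 3], b₂ = [1, 3, -1].
Each slice is an integer combination of E₁ = a₁b₁ᵀ and E₂ = a₂b₂ᵀ: S₁ = 2·E₁ − E₂, S₂ = 2·E₁ − 2·E₂, S₃ = −3·E₁; reading off coefficients, c₁ = [2, 2, -3] and c₂ = [-1, -2, 0].
Hence T = [1, -3] ⊗ [3, 2, 0] ⊗ [2, 2, -3] + [1, 3] ⊗ [1, 3, -1] ⊗ [-1, -2, 0], so rank(T) ≤ 2.
These bounds meet, so rank(T) = 2.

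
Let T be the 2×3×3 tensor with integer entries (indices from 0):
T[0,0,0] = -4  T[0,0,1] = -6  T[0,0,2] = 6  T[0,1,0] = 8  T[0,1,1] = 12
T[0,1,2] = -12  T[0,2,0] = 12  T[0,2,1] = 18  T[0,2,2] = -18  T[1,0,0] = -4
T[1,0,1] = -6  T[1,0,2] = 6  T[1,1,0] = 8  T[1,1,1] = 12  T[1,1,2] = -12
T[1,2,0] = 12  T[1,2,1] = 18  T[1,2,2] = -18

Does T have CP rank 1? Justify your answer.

Yes

If T = a (x) b (x) c then every fibre of T is a multiple of the corresponding factor, so read the factors off the fibres through the nonzero entry T[0,0,0] = -4.
The mode-1 fibre T[:,0,0] = [-4, -4] gives a = [1, 1] (primitive direction); the mode-2 fibre T[0,:,0] = [-4, 8, 12] gives b = [1, -2, -3]; then c[k] = T[0,0,k] / (a[0]·b[0]) = [-4, -6, 6] / 1 = [-4, -6, 6].
Expanding [1, 1] (x) [1, -2, -3] (x) [-4, -6, 6] reproduces all 18 entries of T, so T = [1, 1] (x) [1, -2, -3] (x) [-4, -6, 6] and rank(T) ≤ 1.
Equivalently every frontal slice T[:,:,k] is c[k] times the rank-1 matrix [1, 1] (x) [1, -2, -3]. So T has rank 1 (it is nonzero).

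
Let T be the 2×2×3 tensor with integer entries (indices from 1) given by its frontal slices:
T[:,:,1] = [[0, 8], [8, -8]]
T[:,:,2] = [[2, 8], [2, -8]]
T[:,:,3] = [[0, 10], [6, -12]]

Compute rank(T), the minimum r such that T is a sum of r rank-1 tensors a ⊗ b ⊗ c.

3

Lower bound: the mode-3 unfolding of T (rows indexed by k, columns by (i,j) = (1,1), (1,2), (2,1), (2,2)) is [[0, 8, 8, -8], [2, 8, 2, -8], [0, 10, 6, -12]].
There the 3×3 minor on rows k ∈ {1, 2, 3}, columns (i,j) ∈ {(1,1), (1,2), (2,1)} is det [[0, 8, 8], [2, 8, 2], [0, 10, 6]] = 64 ≠ 0, so this unfolding has rank ≥ 3; CP rank is at least every unfolding rank, so rank(T) ≥ 3. (This is only a lower bound: in general the CP rank may exceed every unfolding rank, so we still need to exhibit 3 rank-1 terms summing to T.)
Upper bound: T is a sum of 3 rank-1 terms, T = (1, -2) ⊗ (1, -1) ⊗ (-4, -2, -4) + (1, -1) ⊗ (1, 2) ⊗ (0, 2, 2) + (1, 0) ⊗ (1, 1) ⊗ (4, 2, 2) (written with every a and b primitive with positive leading entry and the scale carried by c; CP decompositions are not unique, and this one is verified by expanding entrywise), so rank(T) ≤ 3.
These bounds meet, so rank(T) = 3.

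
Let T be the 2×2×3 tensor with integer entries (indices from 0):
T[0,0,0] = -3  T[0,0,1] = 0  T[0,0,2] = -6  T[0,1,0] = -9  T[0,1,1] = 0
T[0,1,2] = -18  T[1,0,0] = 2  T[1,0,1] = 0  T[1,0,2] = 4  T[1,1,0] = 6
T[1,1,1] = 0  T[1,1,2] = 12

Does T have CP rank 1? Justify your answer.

If T = a ⊗ b ⊗ c then every fibre of T is a multiple of the corresponding factor, so read the factors off the fibres through the nonzero entry T[0,0,0] = -3.
The mode-1 fibre T[:,0,0] = [-3, 2] gives a = (3, -2) (primitive direction); the mode-2 fibre T[0,:,0] = [-3, -9] gives b = (1, 3); then c[k] = T[0,0,k] / (a[0]·b[0]) = [-3, 0, -6] / 3 = (-1, 0, -2).
Expanding (3, -2) ⊗ (1, 3) ⊗ (-1, 0, -2) reproduces all 12 entries of T, so T = (3, -2) ⊗ (1, 3) ⊗ (-1, 0, -2) and rank(T) ≤ 1.
Equivalently every frontal slice T[:,:,k] is c[k] times the rank-1 matrix (3, -2) ⊗ (1, 3). So T has rank 1 (it is nonzero).

Yes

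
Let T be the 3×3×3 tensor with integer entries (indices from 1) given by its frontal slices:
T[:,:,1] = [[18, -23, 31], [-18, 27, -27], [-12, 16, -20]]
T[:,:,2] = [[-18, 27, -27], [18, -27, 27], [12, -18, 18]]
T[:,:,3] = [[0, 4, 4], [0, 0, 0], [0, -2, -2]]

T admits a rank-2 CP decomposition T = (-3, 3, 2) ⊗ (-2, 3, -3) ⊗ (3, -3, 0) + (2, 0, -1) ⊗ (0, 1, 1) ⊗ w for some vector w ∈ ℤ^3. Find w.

Subtract the known terms from T to get the rank-1 residual R = (2, 0, -1) ⊗ (0, 1, 1) ⊗ w, so R[i,j,k] = a[i]·b[j]·w[k]. Pick indices with nonzero a[1]·b[2] = (2)·(1) = 2. Only the fibre through (1,2,·) is needed: R[1,2,:] = T[1,2,:] − Σₗ aₗ[1]bₗ[2]cₗ = [-23, 27, 4] − (-3)·(3)·(3, -3, 0) = [4, 0, 4]. Then w[k] = R[1,2,k] / 2 for each k, giving w = [4, 0, 4] / 2 = (2, 0, 2).

w = (2, 0, 2)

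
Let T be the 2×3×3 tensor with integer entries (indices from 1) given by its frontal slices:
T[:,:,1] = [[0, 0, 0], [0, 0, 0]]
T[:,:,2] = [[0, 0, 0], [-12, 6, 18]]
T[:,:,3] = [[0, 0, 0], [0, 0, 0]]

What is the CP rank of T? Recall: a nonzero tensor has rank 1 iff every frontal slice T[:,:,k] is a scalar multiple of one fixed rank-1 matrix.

Lower bound: T ≠ 0 (e.g. T[2,1,2] = -12), so rank(T) ≥ 1.
Upper bound: if T = a ⊗ b ⊗ c then every fibre of T is a multiple of the corresponding factor, so read the factors off the fibres through the nonzero entry T[2,1,2] = -12.
The mode-1 fibre T[:,1,2] = [0, -12] gives a = [0, 1] (primitive direction); the mode-2 fibre T[2,:,2] = [-12, 6, 18] gives b = [2, -1, -3]; then c[k] = T[2,1,k] / (a[2]·b[1]) = [0, -12, 0] / 2 = [0, -6, 0].
Expanding [0, 1] ⊗ [2, -1, -3] ⊗ [0, -6, 0] reproduces all 18 entries of T, so T = [0, 1] ⊗ [2, -1, -3] ⊗ [0, -6, 0] and rank(T) ≤ 1.
These bounds meet, so rank(T) = 1.

1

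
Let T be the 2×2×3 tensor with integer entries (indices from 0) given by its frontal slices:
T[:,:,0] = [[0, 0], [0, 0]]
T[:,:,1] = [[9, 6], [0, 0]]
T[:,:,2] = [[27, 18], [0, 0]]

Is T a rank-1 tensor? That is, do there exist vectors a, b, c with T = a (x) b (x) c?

Yes

If T = a (x) b (x) c then every fibre of T is a multiple of the corresponding factor, so read the factors off the fibres through the nonzero entry T[0,0,1] = 9.
The mode-1 fibre T[:,0,1] = [9, 0] gives a = [1, 0] (primitive direction); the mode-2 fibre T[0,:,1] = [9, 6] gives b = [3, 2]; then c[k] = T[0,0,k] / (a[0]·b[0]) = [0, 9, 27] / 3 = [0, 3, 9].
Expanding [1, 0] (x) [3, 2] (x) [0, 3, 9] reproduces all 12 entries of T, so T = [1, 0] (x) [3, 2] (x) [0, 3, 9] and rank(T) ≤ 1.
Equivalently every frontal slice T[:,:,k] is c[k] times the rank-1 matrix [1, 0] (x) [3, 2]. So T has rank 1 (it is nonzero).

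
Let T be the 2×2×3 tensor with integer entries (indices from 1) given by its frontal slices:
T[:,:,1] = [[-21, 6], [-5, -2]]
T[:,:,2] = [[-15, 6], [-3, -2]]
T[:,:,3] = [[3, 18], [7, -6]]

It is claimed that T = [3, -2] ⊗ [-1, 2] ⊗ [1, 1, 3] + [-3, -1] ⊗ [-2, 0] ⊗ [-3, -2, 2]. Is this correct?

No

Reconstruct entry (2,1,1) from the claimed factors: Σₗ aₗ[2]bₗ[1]cₗ[1] = (-2)·(-1)·(1) + (-1)·(-2)·(-3) = -4, but T[2,1,1] = -5. The claim is false.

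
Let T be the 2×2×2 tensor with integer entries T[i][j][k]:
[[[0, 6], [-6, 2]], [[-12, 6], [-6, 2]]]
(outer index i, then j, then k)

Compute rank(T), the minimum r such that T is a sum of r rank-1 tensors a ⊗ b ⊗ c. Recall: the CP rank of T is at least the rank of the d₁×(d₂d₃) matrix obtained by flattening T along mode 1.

Lower bound: the mode-3 unfolding of T (rows indexed by k, columns by (i,j) = (0,0), (0,1), (1,0), (1,1)) is [[0, -6, -12, -6], [6, 2, 6, 2]].
There the 2×2 minor on rows k ∈ {0, 1}, columns (i,j) ∈ {(0,0), (0,1)} is det [[0, -6], [6, 2]] = 36 ≠ 0, so this unfolding has rank ≥ 2; CP rank is at least every unfolding rank, so rank(T) ≥ 2. (Unfolding ranks only ever bound the CP rank from below — rank(T) can be strictly larger than all of them — so the matching upper bound has to come from an explicit 2-term decomposition.)
Upper bound — finding two terms. Write S_k = T[:,:,k] for the frontal slices: S₀ = [[0, -6], [-12, -6]], S₁ = [[6, 2], [6, 2]].
If T = a₁ ⊗ b₁ ⊗ c₁ + a₂ ⊗ b₂ ⊗ c₂ then each S_k = c₁[k]·a₁b₁ᵀ + c₂[k]·a₂b₂ᵀ. S₀ and S₁ are linearly independent, so a₁b₁ᵀ and a₂b₂ᵀ must span the same plane of matrices: they are the rank-1 matrices of the form x·S₀ + y·S₁.
det(x·S₀ + y·S₁) is −72·x² + 24·xy = (-24)·(3·x − y)(x), vanishing at (x:y) = (1:3) and (0:1).
M₁ = S₀ + 3·S₁ = [[18, 0], [6, 0]] = 6·(3, 1)(1, 0)ᵀ and M₂ = S₁ = [[6, 2], [6, 2]] = 2·(1, 1)(3, 1)ᵀ, so take a₁ = (3, 1), b₁ = (1, 0), a₂ = (1, 1), b₂ = (3, 1).
Each slice is an integer combination of E₁ = a₁b₁ᵀ and E₂ = a₂b₂ᵀ: S₀ = 6·E₁ − 6·E₂, S₁ = 2·E₂; reading off coefficients, c₁ = (6, 0) and c₂ = (-6, 2).
Hence T = (3, 1) ⊗ (1, 0) ⊗ (6, 0) + (1, 1) ⊗ (3, 1) ⊗ (-6, 2), so rank(T) ≤ 2.
These bounds meet, so rank(T) = 2.

2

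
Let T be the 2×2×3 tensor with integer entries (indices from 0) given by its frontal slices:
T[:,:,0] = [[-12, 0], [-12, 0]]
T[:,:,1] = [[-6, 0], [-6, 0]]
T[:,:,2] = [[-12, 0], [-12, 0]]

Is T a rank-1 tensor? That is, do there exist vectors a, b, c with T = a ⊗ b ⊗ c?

If T = a ⊗ b ⊗ c then every fibre of T is a multiple of the corresponding factor, so read the factors off the fibres through the nonzero entry T[0,0,0] = -12.
The mode-1 fibre T[:,0,0] = [-12, -12] gives a = [1, 1] (primitive direction); the mode-2 fibre T[0,:,0] = [-12, 0] gives b = [1, 0]; then c[k] = T[0,0,k] / (a[0]·b[0]) = [-12, -6, -12] / 1 = [-12, -6, -12].
Expanding [1, 1] ⊗ [1, 0] ⊗ [-12, -6, -12] reproduces all 12 entries of T, so T = [1, 1] ⊗ [1, 0] ⊗ [-12, -6, -12] and rank(T) ≤ 1.
Equivalently every frontal slice T[:,:,k] is c[k] times the rank-1 matrix [1, 1] ⊗ [1, 0]. So T has rank 1 (it is nonzero).

Yes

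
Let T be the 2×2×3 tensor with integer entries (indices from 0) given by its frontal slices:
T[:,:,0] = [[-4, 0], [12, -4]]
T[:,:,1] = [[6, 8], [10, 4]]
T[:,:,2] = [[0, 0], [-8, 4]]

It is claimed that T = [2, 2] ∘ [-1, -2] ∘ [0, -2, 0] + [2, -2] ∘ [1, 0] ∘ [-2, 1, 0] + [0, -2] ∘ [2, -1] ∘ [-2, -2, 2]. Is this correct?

Yes

Reconstruct entrywise from the claimed factors. For example, T[1,0,2] = -8 and Σₗ aₗ[1]bₗ[0]cₗ[2] = (2)·(-1)·(0) + (-2)·(1)·(0) + (-2)·(2)·(2) = -8; checking all 12 entries, every one matches. The claim holds.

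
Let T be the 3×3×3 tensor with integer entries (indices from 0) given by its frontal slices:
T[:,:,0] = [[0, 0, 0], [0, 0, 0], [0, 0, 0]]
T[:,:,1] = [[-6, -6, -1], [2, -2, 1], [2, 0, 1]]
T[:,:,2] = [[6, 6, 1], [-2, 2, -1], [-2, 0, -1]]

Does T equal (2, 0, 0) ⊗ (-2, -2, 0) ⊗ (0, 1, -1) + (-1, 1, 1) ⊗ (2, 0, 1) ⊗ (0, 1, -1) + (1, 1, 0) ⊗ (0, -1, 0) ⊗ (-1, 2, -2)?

Reconstruct entry (0,1,0) from the claimed factors: Σₗ aₗ[0]bₗ[1]cₗ[0] = (2)·(-2)·(0) + (-1)·(0)·(0) + (1)·(-1)·(-1) = 1, but T[0,1,0] = 0. The claim is false.

No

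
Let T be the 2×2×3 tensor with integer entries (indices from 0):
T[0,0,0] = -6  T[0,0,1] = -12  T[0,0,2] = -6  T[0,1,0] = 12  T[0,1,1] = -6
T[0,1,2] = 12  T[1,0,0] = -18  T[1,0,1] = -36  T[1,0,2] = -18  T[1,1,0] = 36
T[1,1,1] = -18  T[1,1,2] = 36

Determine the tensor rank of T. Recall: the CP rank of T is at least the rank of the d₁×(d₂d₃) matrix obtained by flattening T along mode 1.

Lower bound: in the mode-2 unfolding of T (rows indexed by j, columns by (i,k)) the 2×2 minor on rows j ∈ {0, 1}, columns (i,k) ∈ {(0,0), (0,1)} is det [[-6, -12], [12, -6]] = 180 ≠ 0, so that unfolding has rank ≥ 2 and hence rank(T) ≥ 2 (CP rank is at least every unfolding rank, though it can be larger).
Upper bound: T[i,:,:] = a[i]·M for every slice, with a = [1, 3] and M = [[-6, -12, -6], [12, -6, 12]] (rows j, columns k).
Splitting M by its rows (j = 0, 1), M = [1, 0][-6, -12, -6]ᵀ + [0, 1][12, -6, 12]ᵀ.
Hence T = [1, 3] ⊗ [1, 0] ⊗ [-6, -12, -6] + [1, 3] ⊗ [0, 1] ⊗ [12, -6, 12], so rank(T) ≤ 2.
These bounds meet, so rank(T) = 2.

2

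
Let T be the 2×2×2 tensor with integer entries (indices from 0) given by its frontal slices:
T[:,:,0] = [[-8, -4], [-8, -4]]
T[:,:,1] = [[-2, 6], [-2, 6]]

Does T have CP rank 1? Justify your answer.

The mode-3 unfolding of T (rows indexed by k, columns by (i,j) = (0,0), (0,1), (1,0), (1,1)) is [[-8, -4, -8, -4], [-2, 6, -2, 6]].
There the 2×2 minor on rows k ∈ {0, 1}, columns (i,j) ∈ {(0,0), (0,1)} is det [[-8, -4], [-2, 6]] = -56 ≠ 0, so this unfolding has rank ≥ 2; CP rank is at least every unfolding rank, so rank(T) ≥ 2.
In particular rank(T) ≥ 2 > 1, so T is not rank-1.

No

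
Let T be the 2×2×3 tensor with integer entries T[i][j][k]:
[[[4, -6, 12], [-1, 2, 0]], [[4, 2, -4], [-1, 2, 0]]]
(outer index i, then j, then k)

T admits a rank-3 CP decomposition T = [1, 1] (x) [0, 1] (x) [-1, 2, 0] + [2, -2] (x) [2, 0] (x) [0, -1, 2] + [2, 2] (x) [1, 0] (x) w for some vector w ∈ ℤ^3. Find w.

w = [2, -1, 2]

Subtract the known terms from T to get the rank-1 residual R = [2, 2] (x) [1, 0] (x) w, so R[i,j,k] = a[i]·b[j]·w[k]. Pick indices with nonzero a[0]·b[0] = (2)·(1) = 2. Only the fibre through (0,0,·) is needed: R[0,0,:] = T[0,0,:] − Σₗ aₗ[0]bₗ[0]cₗ = [4, -6, 12] − (1)·(0)·[-1, 2, 0] − (2)·(2)·[0, -1, 2] = [4, -2, 4]. Then w[k] = R[0,0,k] / 2 for each k, giving w = [4, -2, 4] / 2 = [2, -1, 2].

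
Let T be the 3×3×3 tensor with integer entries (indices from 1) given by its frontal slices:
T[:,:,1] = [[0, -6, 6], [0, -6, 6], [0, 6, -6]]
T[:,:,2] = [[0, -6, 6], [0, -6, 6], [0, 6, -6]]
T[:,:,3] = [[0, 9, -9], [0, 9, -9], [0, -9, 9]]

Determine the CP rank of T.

Lower bound: T ≠ 0 (e.g. T[1,2,1] = -6), so rank(T) ≥ 1.
Upper bound: if T = a ∘ b ∘ c then every fibre of T is a multiple of the corresponding factor, so read the factors off the fibres through the nonzero entry T[1,2,1] = -6.
The mode-1 fibre T[:,2,1] = [-6, -6, 6] gives a = [1, 1, -1] (primitive direction); the mode-2 fibre T[1,:,1] = [0, -6, 6] gives b = [0, 1, -1]; then c[k] = T[1,2,k] / (a[1]·b[2]) = [-6, -6, 9] / 1 = [-6, -6, 9].
Expanding [1, 1, -1] ∘ [0, 1, -1] ∘ [-6, -6, 9] reproduces all 27 entries of T, so T = [1, 1, -1] ∘ [0, 1, -1] ∘ [-6, -6, 9] and rank(T) ≤ 1.
These bounds meet, so rank(T) = 1.
Check entry T[2,3,3] = -9: (1)·(-1)·(9) = -9.

1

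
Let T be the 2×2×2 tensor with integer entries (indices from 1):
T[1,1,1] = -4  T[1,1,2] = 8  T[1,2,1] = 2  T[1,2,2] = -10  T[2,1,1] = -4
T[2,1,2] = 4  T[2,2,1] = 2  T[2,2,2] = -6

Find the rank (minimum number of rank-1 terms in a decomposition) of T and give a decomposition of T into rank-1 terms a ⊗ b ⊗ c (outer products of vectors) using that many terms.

rank(T) = 2

Lower bound: in the mode-1 unfolding of T (rows indexed by i, columns by (j,k)) the 2×2 minor on rows i ∈ {1, 2}, columns (j,k) ∈ {(1,1), (1,2)} is det [[-4, 8], [-4, 4]] = 16 ≠ 0, so that unfolding has rank ≥ 2 and hence rank(T) ≥ 2 (CP rank is at least every unfolding rank, though it can be larger).
Upper bound: with S_k = T[:,:,k], the two rank-1 terms a₁b₁ᵀ, a₂b₂ᵀ are the rank-1 members of the pencil x·S₁ + y·S₂.
det(x·S₁ + y·S₂) is −8·xy − 8·y² = (-8)·(y)(x + y), vanishing at (x:y) = (1:0) and (1:-1).
M₁ = S₁ = [[-4, 2], [-4, 2]] = (-2)·[1, 1][2, -1]ᵀ and M₂ = S₁ − S₂ = [[-12, 12], [-8, 8]] = (-4)·[3, 2][1, -1]ᵀ, so take a₁ = [1, 1], b₁ = [2, -1], a₂ = [3, 2], b₂ = [1, -1].
Each slice is an integer combination of E₁ = a₁b₁ᵀ and E₂ = a₂b₂ᵀ: S₁ = −2·E₁, S₂ = −2·E₁ + 4·E₂; reading off coefficients, c₁ = [-2, -2] and c₂ = [0, 4].
Hence T = [1, 1] ⊗ [2, -1] ⊗ [-2, -2] + [3, 2] ⊗ [1, -1] ⊗ [0, 4], so rank(T) ≤ 2.
These bounds meet, so rank(T) = 2.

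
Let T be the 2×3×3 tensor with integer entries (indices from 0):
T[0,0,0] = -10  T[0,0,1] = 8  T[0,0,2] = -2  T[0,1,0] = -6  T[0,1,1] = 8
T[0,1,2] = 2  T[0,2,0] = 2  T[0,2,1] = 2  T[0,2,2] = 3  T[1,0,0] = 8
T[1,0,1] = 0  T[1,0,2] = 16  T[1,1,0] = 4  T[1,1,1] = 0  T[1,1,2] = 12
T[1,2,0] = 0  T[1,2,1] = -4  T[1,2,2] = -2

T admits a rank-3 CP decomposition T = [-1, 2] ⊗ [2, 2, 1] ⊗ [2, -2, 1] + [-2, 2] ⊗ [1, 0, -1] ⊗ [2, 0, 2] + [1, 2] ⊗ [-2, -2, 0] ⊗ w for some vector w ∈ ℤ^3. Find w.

Subtract the known terms from T to get the rank-1 residual R = [1, 2] ⊗ [-2, -2, 0] ⊗ w, so R[i,j,k] = a[i]·b[j]·w[k]. Pick indices with nonzero a[0]·b[0] = (1)·(-2) = -2. Only the fibre through (0,0,·) is needed: R[0,0,:] = T[0,0,:] − Σₗ aₗ[0]bₗ[0]cₗ = [-10, 8, -2] − (-1)·(2)·[2, -2, 1] − (-2)·(1)·[2, 0, 2] = [-2, 4, 4]. Then w[k] = R[0,0,k] / -2 for each k, giving w = [-2, 4, 4] / -2 = [1, -2, -2].

w = [1, -2, -2]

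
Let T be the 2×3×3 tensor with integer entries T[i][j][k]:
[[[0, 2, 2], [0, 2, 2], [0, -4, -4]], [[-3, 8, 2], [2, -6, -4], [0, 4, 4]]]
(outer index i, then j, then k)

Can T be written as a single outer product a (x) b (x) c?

No

The mode-2 unfolding of T (rows indexed by j, columns by (i,k) = (0,0), (0,1), (0,2), (1,0), (1,1), (1,2)) is [[0, 2, 2, -3, 8, 2], [0, 2, 2, 2, -6, -4], [0, -4, -4, 0, 4, 4]].
There the 3×3 minor on rows j ∈ {0, 1, 2}, columns (i,k) ∈ {(0,1), (1,0), (1,1)} is det [[2, -3, 8], [2, 2, -6], [-4, 0, 4]] = 32 ≠ 0, so this unfolding has rank ≥ 3; CP rank is at least every unfolding rank, so rank(T) ≥ 3.
In particular rank(T) ≥ 3 > 1, so T is not rank-1.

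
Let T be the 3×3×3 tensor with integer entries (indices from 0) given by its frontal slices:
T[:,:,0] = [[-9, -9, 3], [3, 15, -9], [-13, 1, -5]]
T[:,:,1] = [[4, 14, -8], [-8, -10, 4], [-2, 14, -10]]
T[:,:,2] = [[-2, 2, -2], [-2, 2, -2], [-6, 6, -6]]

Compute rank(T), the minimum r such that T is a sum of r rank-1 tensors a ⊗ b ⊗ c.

Lower bound: the mode-1 unfolding of T (rows indexed by i, columns by (j,k) = (0,0), (0,1), (0,2), (1,0), (1,1), (1,2), (2,0), (2,1), (2,2)) is [[-9, 4, -2, -9, 14, 2, 3, -8, -2], [3, -8, -2, 15, -10, 2, -9, 4, -2], [-13, -2, -6, 1, 14, 6, -5, -10, -6]].
There the 2×2 minor on rows i ∈ {0, 1}, columns (j,k) ∈ {(0,0), (0,1)} is det [[-9, 4], [3, -8]] = 60 ≠ 0, so this unfolding has rank ≥ 2; CP rank is at least every unfolding rank, so rank(T) ≥ 2. (Unfolding ranks only ever bound the CP rank from below — rank(T) can be strictly larger than all of them — so the matching upper bound has to come from an explicit 2-term decomposition.)
Upper bound — finding two terms. Write S_k = T[:,:,k] for the frontal slices: S₀ = [[-9, -9, 3], [3, 15, -9], [-13, 1, -5]], S₁ = [[4, 14, -8], [-8, -10, 4], [-2, 14, -10]], S₂ = [[-2, 2, -2], [-2, 2, -2], [-6, 6, -6]].
If T = a₁ ⊗ b₁ ⊗ c₁ + a₂ ⊗ b₂ ⊗ c₂ then each S_k = c₁[k]·a₁b₁ᵀ + c₂[k]·a₂b₂ᵀ. S₀ and S₁ are linearly independent, so a₁b₁ᵀ and a₂b₂ᵀ must span the same plane of matrices: they are the rank-1 matrices of the form x·S₀ + y·S₁.
The 2×2 minor of x·S₀ + y·S₁ on rows {0,1}, columns {0,1} is −108·x² + 36·xy + 72·y² = (-36)·(3·x + 2·y)(x − y), vanishing at (x:y) = (2:-3) and (1:1).
M₁ = 2·S₀ − 3·S₁ = [[-30, -60, 30], [30, 60, -30], [-20, -40, 20]] = (-10)·(3, -3, 2)(1, 2, -1)ᵀ and M₂ = S₀ + S₁ = [[-5, 5, -5], [-5, 5, -5], [-15, 15, -15]] = (-5)·(1, 1, 3)(1, -1, 1)ᵀ, so take a₁ = (3, -3, 2), b₁ = (1, 2, -1), a₂ = (1, 1, 3), b₂ = (1, -1, 1).
Each slice is an integer combination of E₁ = a₁b₁ᵀ and E₂ = a₂b₂ᵀ: S₀ = −2·E₁ − 3·E₂, S₁ = 2·E₁ − 2·E₂, S₂ = −2·E₂; reading off coefficients, c₁ = (-2, 2, 0) and c₂ = (-3, -2, -2).
Hence T = (3, -3, 2) ⊗ (1, 2, -1) ⊗ (-2, 2, 0) + (1, 1, 3) ⊗ (1, -1, 1) ⊗ (-3, -2, -2), so rank(T) ≤ 2.
These bounds meet, so rank(T) = 2.

2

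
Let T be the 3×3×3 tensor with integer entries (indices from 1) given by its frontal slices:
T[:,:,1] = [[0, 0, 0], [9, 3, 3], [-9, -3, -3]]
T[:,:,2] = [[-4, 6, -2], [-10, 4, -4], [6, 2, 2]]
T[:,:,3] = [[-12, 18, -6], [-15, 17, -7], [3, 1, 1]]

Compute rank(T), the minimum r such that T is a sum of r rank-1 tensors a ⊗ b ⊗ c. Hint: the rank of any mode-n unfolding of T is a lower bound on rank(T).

Lower bound: in the mode-1 unfolding of T (rows indexed by i, columns by (j,k)) the 2×2 minor on rows i ∈ {1, 2}, columns (j,k) ∈ {(1,1), (1,2)} is det [[0, -4], [9, -10]] = 36 ≠ 0, so that unfolding has rank ≥ 2 and hence rank(T) ≥ 2 (CP rank is at least every unfolding rank, though it can be larger).
Upper bound: with S_k = T[:,:,k], the two rank-1 terms a₁b₁ᵀ, a₂b₂ᵀ are the rank-1 members of the pencil x·S₁ + y·S₂.
The 2×2 minor of x·S₁ + y·S₂ on rows {1,2}, columns {1,2} is −66·xy + 44·y² = (-22)·(3·x − 2·y)(y), vanishing at (x:y) = (2:3) and (1:0).
M₁ = 2·S₁ + 3·S₂ = [[-12, 18, -6], [-12, 18, -6], [0, 0, 0]] = (-6)·(1, 1, 0)(2, -3, 1)ᵀ and M₂ = S₁ = [[0, 0, 0], [9, 3, 3], [-9, -3, -3]] = 3·(0, 1, -1)(3, 1, 1)ᵀ, so take a₁ = (1, 1, 0), b₁ = (2, -3, 1), a₂ = (0, 1, -1), b₂ = (3, 1, 1).
Each slice is an integer combination of E₁ = a₁b₁ᵀ and E₂ = a₂b₂ᵀ: S₁ = 3·E₂, S₂ = −2·E₁ − 2·E₂, S₃ = −6·E₁ − E₂; reading off coefficients, c₁ = (0, -2, -6) and c₂ = (3, -2, -1).
Hence T = (1, 1, 0) ⊗ (2, -3, 1) ⊗ (0, -2, -6) + (0, 1, -1) ⊗ (3, 1, 1) ⊗ (3, -2, -1), so rank(T) ≤ 2.
These bounds meet, so rank(T) = 2.

2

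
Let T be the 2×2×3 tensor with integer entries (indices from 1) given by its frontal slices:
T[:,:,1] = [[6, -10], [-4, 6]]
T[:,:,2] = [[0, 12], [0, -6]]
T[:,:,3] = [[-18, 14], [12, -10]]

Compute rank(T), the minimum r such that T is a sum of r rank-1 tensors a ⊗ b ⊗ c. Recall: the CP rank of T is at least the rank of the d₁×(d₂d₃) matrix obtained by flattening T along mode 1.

2

Lower bound: in the mode-2 unfolding of T (rows indexed by j, columns by (i,k)) the 2×2 minor on rows j ∈ {1, 2}, columns (i,k) ∈ {(1,1), (1,2)} is det [[6, 0], [-10, 12]] = 72 ≠ 0, so that unfolding has rank ≥ 2 and hence rank(T) ≥ 2 (CP rank is at least every unfolding rank, though it can be larger).
Upper bound: with S_k = T[:,:,k], the two rank-1 terms a₁b₁ᵀ, a₂b₂ᵀ are the rank-1 members of the pencil x·S₁ + y·S₂.
det(x·S₁ + y·S₂) is −4·x² + 12·xy = (-4)·(x − 3·y)(x), vanishing at (x:y) = (3:1) and (0:1).
M₁ = 3·S₁ + S₂ = [[18, -18], [-12, 12]] = 6·(3, -2)(1, -1)ᵀ and M₂ = S₂ = [[0, 12], [0, -6]] = 6·(2, -1)(0, 1)ᵀ, so take a₁ = (3, -2), b₁ = (1, -1), a₂ = (2, -1), b₂ = (0, 1).
Each slice is an integer combination of E₁ = a₁b₁ᵀ and E₂ = a₂b₂ᵀ: S₁ = 2·E₁ − 2·E₂, S₂ = 6·E₂, S₃ = −6·E₁ − 2·E₂; reading off coefficients, c₁ = (2, 0, -6) and c₂ = (-2, 6, -2).
Hence T = (3, -2) ⊗ (1, -1) ⊗ (2, 0, -6) + (2, -1) ⊗ (0, 1) ⊗ (-2, 6, -2), so rank(T) ≤ 2.
These bounds meet, so rank(T) = 2.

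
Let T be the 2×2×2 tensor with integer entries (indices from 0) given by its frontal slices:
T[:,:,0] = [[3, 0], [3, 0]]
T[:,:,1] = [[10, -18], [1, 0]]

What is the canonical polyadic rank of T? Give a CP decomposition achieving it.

rank(T) = 2

Lower bound: the mode-2 unfolding of T (rows indexed by j, columns by (i,k) = (0,0), (0,1), (1,0), (1,1)) is [[3, 10, 3, 1], [0, -18, 0, 0]].
There the 2×2 minor on rows j ∈ {0, 1}, columns (i,k) ∈ {(0,0), (0,1)} is det [[3, 10], [0, -18]] = -54 ≠ 0, so this unfolding has rank ≥ 2; CP rank is at least every unfolding rank, so rank(T) ≥ 2. (This is only a lower bound: in general the CP rank may exceed every unfolding rank, so we still need to exhibit 2 rank-1 terms summing to T.)
Upper bound — finding two terms. Write S_k = T[:,:,k] for the frontal slices: S₀ = [[3, 0], [3, 0]], S₁ = [[10, -18], [1, 0]].
If T = a₁ ⊗ b₁ ⊗ c₁ + a₂ ⊗ b₂ ⊗ c₂ then each S_k = c₁[k]·a₁b₁ᵀ + c₂[k]·a₂b₂ᵀ. S₀ and S₁ are linearly independent, so a₁b₁ᵀ and a₂b₂ᵀ must span the same plane of matrices: they are the rank-1 matrices of the form x·S₀ + y·S₁.
det(x·S₀ + y·S₁) is 54·xy + 18·y² = 18·(y)(3·x + y), vanishing at (x:y) = (1:0) and (1:-3).
M₁ = S₀ = [[3, 0], [3, 0]] = 3·[1, 1][1, 0]ᵀ and M₂ = S₀ − 3·S₁ = [[-27, 54], [0, 0]] = (-27)·[1, 0][1, -2]ᵀ, so take a₁ = [1, 1], b₁ = [1, 0], a₂ = [1, 0], b₂ = [1, -2].
Each slice is an integer combination of E₁ = a₁b₁ᵀ and E₂ = a₂b₂ᵀ: S₀ = 3·E₁, S₁ = E₁ + 9·E₂; reading off coefficients, c₁ = [3, 1] and c₂ = [0, 9].
Hence T = [1, 1] ⊗ [1, 0] ⊗ [3, 1] + [1, 0] ⊗ [1, -2] ⊗ [0, 9], so rank(T) ≤ 2.
These bounds meet, so rank(T) = 2.
Check entry T[0,0,1] = 10: (1)·(1)·(1) + (1)·(1)·(9) = 10.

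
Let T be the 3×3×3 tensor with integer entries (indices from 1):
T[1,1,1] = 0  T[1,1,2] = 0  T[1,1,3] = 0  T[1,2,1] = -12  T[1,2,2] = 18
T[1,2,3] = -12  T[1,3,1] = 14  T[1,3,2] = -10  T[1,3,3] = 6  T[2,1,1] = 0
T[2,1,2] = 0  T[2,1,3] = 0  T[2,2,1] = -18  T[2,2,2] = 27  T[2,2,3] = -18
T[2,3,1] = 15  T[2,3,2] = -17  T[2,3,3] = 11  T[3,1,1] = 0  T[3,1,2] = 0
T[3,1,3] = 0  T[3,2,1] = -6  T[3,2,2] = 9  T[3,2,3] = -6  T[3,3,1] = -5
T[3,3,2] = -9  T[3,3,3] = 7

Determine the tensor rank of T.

2

Lower bound: in the mode-2 unfolding of T (rows indexed by j, columns by (i,k)) the 2×2 minor on rows j ∈ {2, 3}, columns (i,k) ∈ {(1,1), (1,2)} is det [[-12, 18], [14, -10]] = -132 ≠ 0, so that unfolding has rank ≥ 2 and hence rank(T) ≥ 2 (CP rank is at least every unfolding rank, though it can be larger).
Upper bound: with S_k = T[:,:,k], the two rank-1 terms a₁b₁ᵀ, a₂b₂ᵀ are the rank-1 members of the pencil x·S₁ + y·S₂.
The 2×2 minor of x·S₁ + y·S₂ on rows {1,2}, columns {2,3} is 72·x² − 84·xy − 36·y² = 12·(2·x − 3·y)(3·x + y), vanishing at (x:y) = (3:2) and (1:-3).
M₁ = 3·S₁ + 2·S₂ = [[0, 0, 22], [0, 0, 11], [0, 0, -33]] = 11·(2, 1, -3)(0, 0, 1)ᵀ and M₂ = S₁ − 3·S₂ = [[0, -66, 44], [0, -99, 66], [0, -33, 22]] = (-11)·(2, 3, 1)(0, 3, -2)ᵀ, so take a₁ = (2, 1, -3), b₁ = (0, 0, 1), a₂ = (2, 3, 1), b₂ = (0, 3, -2).
Each slice is an integer combination of E₁ = a₁b₁ᵀ and E₂ = a₂b₂ᵀ: S₁ = 3·E₁ − 2·E₂, S₂ = E₁ + 3·E₂, S₃ = −E₁ − 2·E₂; reading off coefficients, c₁ = (3, 1, -1) and c₂ = (-2, 3, -2).
Hence T = (2, 1, -3) ⊗ (0, 0, 1) ⊗ (3, 1, -1) + (2, 3, 1) ⊗ (0, 3, -2) ⊗ (-2, 3, -2), so rank(T) ≤ 2.
These bounds meet, so rank(T) = 2.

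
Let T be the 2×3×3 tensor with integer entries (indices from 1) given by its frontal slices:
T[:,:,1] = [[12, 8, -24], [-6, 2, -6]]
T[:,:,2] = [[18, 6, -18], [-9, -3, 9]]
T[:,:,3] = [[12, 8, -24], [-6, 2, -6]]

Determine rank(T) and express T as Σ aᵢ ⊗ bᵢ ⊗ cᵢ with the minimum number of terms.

rank(T) = 2

Lower bound: the mode-2 unfolding of T (rows indexed by j, columns by (i,k) = (1,1), (1,2), (1,3), (2,1), (2,2), (2,3)) is [[12, 18, 12, -6, -9, -6], [8, 6, 8, 2, -3, 2], [-24, -18, -24, -6, 9, -6]].
There the 2×2 minor on rows j ∈ {1, 2}, columns (i,k) ∈ {(1,1), (1,2)} is det [[12, 18], [8, 6]] = -72 ≠ 0, so this unfolding has rank ≥ 2; CP rank is at least every unfolding rank, so rank(T) ≥ 2. (Flattening ranks never certify an upper bound on CP rank; for that we must actually write T with 2 rank-1 terms.)
Upper bound — finding two terms. Write S_k = T[:,:,k] for the frontal slices: S₁ = [[12, 8, -24], [-6, 2, -6]], S₂ = [[18, 6, -18], [-9, -3, 9]], S₃ = [[12, 8, -24], [-6, 2, -6]].
If T = a₁ ⊗ b₁ ⊗ c₁ + a₂ ⊗ b₂ ⊗ c₂ then each S_k = c₁[k]·a₁b₁ᵀ + c₂[k]·a₂b₂ᵀ. S₁ and S₂ are linearly independent, so a₁b₁ᵀ and a₂b₂ᵀ must span the same plane of matrices: they are the rank-1 matrices of the form x·S₁ + y·S₂.
The 2×2 minor of x·S₁ + y·S₂ on rows {1,2}, columns {1,2} is 72·x² + 108·xy = 36·(2·x + 3·y)(x), vanishing at (x:y) = (3:-2) and (0:1).
M₁ = 3·S₁ − 2·S₂ = [[0, 12, -36], [0, 12, -36]] = 12·[1, 1][0, 1, -3]ᵀ and M₂ = S₂ = [[18, 6, -18], [-9, -3, 9]] = 3·[2, -1][3, 1, -3]ᵀ, so take a₁ = [1, 1], b₁ = [0, 1, -3], a₂ = [2, -1], b₂ = [3, 1, -3].
Each slice is an integer combination of E₁ = a₁b₁ᵀ and E₂ = a₂b₂ᵀ: S₁ = 4·E₁ + 2·E₂, S₂ = 3·E₂, S₃ = 4·E₁ + 2·E₂; reading off coefficients, c₁ = [4, 0, 4] and c₂ = [2, 3, 2].
Hence T = [1, 1] ⊗ [0, 1, -3] ⊗ [4, 0, 4] + [2, -1] ⊗ [3, 1, -3] ⊗ [2, 3, 2], so rank(T) ≤ 2.
These bounds meet, so rank(T) = 2.
Check entry T[2,3,1] = -6: (1)·(-3)·(4) + (-1)·(-3)·(2) = -6.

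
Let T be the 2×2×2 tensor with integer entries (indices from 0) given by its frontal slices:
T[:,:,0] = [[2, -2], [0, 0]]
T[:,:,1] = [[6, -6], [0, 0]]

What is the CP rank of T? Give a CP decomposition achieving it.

Lower bound: T ≠ 0 (e.g. T[0,0,0] = 2), so rank(T) ≥ 1.
Upper bound: if T = a (x) b (x) c then every fibre of T is a multiple of the corresponding factor, so read the factors off the fibres through the nonzero entry T[0,0,0] = 2.
The mode-1 fibre T[:,0,0] = [2, 0] gives a = (1, 0) (primitive direction); the mode-2 fibre T[0,:,0] = [2, -2] gives b = (1, -1); then c[k] = T[0,0,k] / (a[0]·b[0]) = [2, 6] / 1 = (2, 6).
Expanding (1, 0) (x) (1, -1) (x) (2, 6) reproduces all 8 entries of T, so T = (1, 0) (x) (1, -1) (x) (2, 6) and rank(T) ≤ 1.
These bounds meet, so rank(T) = 1.
Check entry T[1,1,1] = 0: (0)·(-1)·(6) = 0.

rank(T) = 1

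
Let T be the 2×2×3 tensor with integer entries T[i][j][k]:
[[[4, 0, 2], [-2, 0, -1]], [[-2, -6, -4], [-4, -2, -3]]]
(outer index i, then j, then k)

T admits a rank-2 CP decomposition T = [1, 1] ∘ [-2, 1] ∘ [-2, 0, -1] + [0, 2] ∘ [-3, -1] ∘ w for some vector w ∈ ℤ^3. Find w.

w = [1, 1, 1]

Subtract the known terms from T to get the rank-1 residual R = [0, 2] ∘ [-3, -1] ∘ w, so R[i,j,k] = a[i]·b[j]·w[k]. Pick indices with nonzero a[1]·b[0] = (2)·(-3) = -6. Only the fibre through (1,0,·) is needed: R[1,0,:] = T[1,0,:] − Σₗ aₗ[1]bₗ[0]cₗ = [-2, -6, -4] − (1)·(-2)·[-2, 0, -1] = [-6, -6, -6]. Then w[k] = R[1,0,k] / -6 for each k, giving w = [-6, -6, -6] / -6 = [1, 1, 1].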